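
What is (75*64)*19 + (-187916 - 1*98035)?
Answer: -194751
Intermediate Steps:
(75*64)*19 + (-187916 - 1*98035) = 4800*19 + (-187916 - 98035) = 91200 - 285951 = -194751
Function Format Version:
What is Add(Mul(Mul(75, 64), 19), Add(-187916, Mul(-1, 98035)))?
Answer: -194751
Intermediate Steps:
Add(Mul(Mul(75, 64), 19), Add(-187916, Mul(-1, 98035))) = Add(Mul(4800, 19), Add(-187916, -98035)) = Add(91200, -285951) = -194751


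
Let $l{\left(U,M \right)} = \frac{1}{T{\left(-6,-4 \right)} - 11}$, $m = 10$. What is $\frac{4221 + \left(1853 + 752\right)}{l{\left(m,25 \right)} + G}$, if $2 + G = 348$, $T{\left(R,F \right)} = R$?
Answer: $\frac{116042}{5881} \approx 19.732$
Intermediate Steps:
$G = 346$ ($G = -2 + 348 = 346$)
$l{\left(U,M \right)} = - \frac{1}{17}$ ($l{\left(U,M \right)} = \frac{1}{-6 - 11} = \frac{1}{-17} = - \frac{1}{17}$)
$\frac{4221 + \left(1853 + 752\right)}{l{\left(m,25 \right)} + G} = \frac{4221 + \left(1853 + 752\right)}{- \frac{1}{17} + 346} = \frac{4221 + 2605}{\frac{5881}{17}} = 6826 \cdot \frac{17}{5881} = \frac{116042}{5881}$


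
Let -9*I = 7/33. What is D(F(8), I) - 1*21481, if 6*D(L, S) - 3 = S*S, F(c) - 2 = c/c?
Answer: -5684320249/264627 ≈ -21481.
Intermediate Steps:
F(c) = 3 (F(c) = 2 + c/c = 2 + 1 = 3)
I = -7/297 (I = -7/(9*33) = -1/9*7/33 = -7/297 ≈ -0.023569)
D(L, S) = 1/2 + S**2/6 (D(L, S) = 1/2 + (S*S)/6 = 1/2 + S**2/6)
D(F(8), I) - 1*21481 = (1/2 + (-7/297)**2/6) - 1*21481 = (1/2 + (1/6)*(49/88209)) - 21481 = (1/2 + 49/529254) - 21481 = 132338/264627 - 21481 = -5684320249/264627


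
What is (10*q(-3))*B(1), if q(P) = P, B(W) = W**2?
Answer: -30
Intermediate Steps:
(10*q(-3))*B(1) = (10*(-3))*1**2 = -30*1 = -30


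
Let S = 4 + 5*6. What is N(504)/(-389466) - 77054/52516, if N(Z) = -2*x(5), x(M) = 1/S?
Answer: -63771058909/43463042469 ≈ -1.4672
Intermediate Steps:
S = 34 (S = 4 + 30 = 34)
x(M) = 1/34
N(Z) = -1/17 (N(Z) = -2*1/34 = -1/17)
N(504)/(-389466) - 77054/52516 = -1/17/(-389466) - 77054/52516 = -1/17*(-1/389466) - 77054*1/52516 = 1/6620922 - 38527/26258 = -63771058909/43463042469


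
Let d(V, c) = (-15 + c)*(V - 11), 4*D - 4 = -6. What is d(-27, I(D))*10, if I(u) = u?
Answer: 5890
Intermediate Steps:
D = -1/2 (D = 1 + (1/4)*(-6) = 1 - 3/2 = -1/2 ≈ -0.50000)
d(V, c) = (-15 + c)*(-11 + V)
d(-27, I(D))*10 = (165 - 15*(-27) - 11*(-1/2) - 27*(-1/2))*10 = (165 + 405 + 11/2 + 27/2)*10 = 589*10 = 5890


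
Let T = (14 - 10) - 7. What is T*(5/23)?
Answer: -15/23 ≈ -0.65217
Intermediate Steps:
T = -3 (T = 4 - 7 = -3)
T*(5/23) = -15/23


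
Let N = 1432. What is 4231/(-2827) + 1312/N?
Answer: -293721/506033 ≈ -0.58044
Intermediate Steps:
4231/(-2827) + 1312/N = 4231/(-2827) + 1312/1432 = 4231*(-1/2827) + 1312*(1/1432) = -4231/2827 + 164/179 = -293721/506033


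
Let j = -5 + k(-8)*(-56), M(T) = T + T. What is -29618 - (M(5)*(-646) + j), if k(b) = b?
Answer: -23601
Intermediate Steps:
M(T) = 2*T
j = 443 (j = -5 - 8*(-56) = -5 + 448 = 443)
-29618 - (M(5)*(-646) + j) = -29618 - ((2*5)*(-646) + 443) = -29618 - (10*(-646) + 443) = -29618 - (-6460 + 443) = -29618 - 1*(-6017) = -29618 + 6017 = -23601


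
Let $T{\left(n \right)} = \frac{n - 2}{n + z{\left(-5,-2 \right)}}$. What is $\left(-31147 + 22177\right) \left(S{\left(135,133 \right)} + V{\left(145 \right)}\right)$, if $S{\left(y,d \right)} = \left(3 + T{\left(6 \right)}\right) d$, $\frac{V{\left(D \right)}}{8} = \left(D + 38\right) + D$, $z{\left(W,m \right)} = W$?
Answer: $-31888350$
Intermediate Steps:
$V{\left(D \right)} = 304 + 16 D$ ($V{\left(D \right)} = 8 \left(\left(D + 38\right) + D\right) = 8 \left(\left(38 + D\right) + D\right) = 8 \left(38 + 2 D\right) = 304 + 16 D$)
$T{\left(n \right)} = \frac{-2 + n}{-5 + n}$ ($T{\left(n \right)} = \frac{n - 2}{n - 5} = \frac{-2 + n}{-5 + n}$)
$S{\left(y,d \right)} = 7 d$ ($S{\left(y,d \right)} = \left(3 + \frac{-2 + 6}{-5 + 6}\right) d = \left(3 + 1^{-1} \cdot 4\right) d = \left(3 + 1 \cdot 4\right) d = \left(3 + 4\right) d = 7 d$)
$\left(-31147 + 22177\right) \left(S{\left(135,133 \right)} + V{\left(145 \right)}\right) = \left(-31147 + 22177\right) \left(7 \cdot 133 + \left(304 + 16 \cdot 145\right)\right) = - 8970 \left(931 + \left(304 + 2320\right)\right) = - 8970 \left(931 + 2624\right) = \left(-8970\right) 3555 = -31888350$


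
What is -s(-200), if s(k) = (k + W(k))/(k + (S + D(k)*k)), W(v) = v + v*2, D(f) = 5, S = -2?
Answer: -400/601 ≈ -0.66556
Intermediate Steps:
W(v) = 3*v (W(v) = v + 2*v = 3*v)
s(k) = 4*k/(-2 + 6*k) (s(k) = (k + 3*k)/(k + (-2 + 5*k)) = (4*k)/(-2 + 6*k) = 4*k/(-2 + 6*k))
-s(-200) = -2*(-200)/(-1 + 3*(-200)) = -2*(-200)/(-1 - 600) = -2*(-200)/(-601) = -2*(-200)*(-1)/601 = -1*400/601 = -400/601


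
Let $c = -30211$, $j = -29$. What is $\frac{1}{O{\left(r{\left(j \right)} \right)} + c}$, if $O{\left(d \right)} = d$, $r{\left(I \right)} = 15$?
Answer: $- \frac{1}{30196} \approx -3.3117 \cdot 10^{-5}$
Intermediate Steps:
$\frac{1}{O{\left(r{\left(j \right)} \right)} + c} = \frac{1}{15 - 30211} = \frac{1}{-30196} = - \frac{1}{30196}$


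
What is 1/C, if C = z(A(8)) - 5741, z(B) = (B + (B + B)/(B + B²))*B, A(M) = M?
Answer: -9/51077 ≈ -0.00017620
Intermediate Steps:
z(B) = B*(B + 2*B/(B + B²)) (z(B) = (B + (2*B)/(B + B²))*B = (B + 2*B/(B + B²))*B = B*(B + 2*B/(B + B²)))
C = -51077/9 (C = 8*(2 + 8 + 8²)/(1 + 8) - 5741 = 8*(2 + 8 + 64)/9 - 5741 = 8*(⅑)*74 - 5741 = 592/9 - 5741 = -51077/9 ≈ -5675.2)
1/C = 1/(-51077/9) = -9/51077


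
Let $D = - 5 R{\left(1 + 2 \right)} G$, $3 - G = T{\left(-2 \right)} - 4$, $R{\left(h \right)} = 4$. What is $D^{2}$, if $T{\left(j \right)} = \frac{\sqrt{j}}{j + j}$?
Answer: $19550 + 1400 i \sqrt{2} \approx 19550.0 + 1979.9 i$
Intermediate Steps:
$T{\left(j \right)} = \frac{1}{2 \sqrt{j}}$ ($T{\left(j \right)} = \frac{\sqrt{j}}{2 j} = \frac{1}{2 j} \sqrt{j} = \frac{1}{2 \sqrt{j}}$)
$G = 7 + \frac{i \sqrt{2}}{4}$ ($G = 3 - \left(\frac{1}{2 i \sqrt{2}} - 4\right) = 3 - \left(\frac{\left(- \frac{1}{2}\right) i \sqrt{2}}{2} - 4\right) = 3 - \left(- \frac{i \sqrt{2}}{4} - 4\right) = 3 - \left(-4 - \frac{i \sqrt{2}}{4}\right) = 3 + \left(4 + \frac{i \sqrt{2}}{4}\right) = 7 + \frac{i \sqrt{2}}{4} \approx 7.0 + 0.35355 i$)
$D = -140 - 5 i \sqrt{2}$ ($D = \left(-5\right) 4 \left(7 + \frac{i \sqrt{2}}{4}\right) = - 20 \left(7 + \frac{i \sqrt{2}}{4}\right) = -140 - 5 i \sqrt{2} \approx -140.0 - 7.0711 i$)
$D^{2} = \left(-140 - 5 i \sqrt{2}\right)^{2}$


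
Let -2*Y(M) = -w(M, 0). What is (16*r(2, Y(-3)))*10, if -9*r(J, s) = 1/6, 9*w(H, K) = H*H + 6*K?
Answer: -80/27 ≈ -2.9630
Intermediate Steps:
w(H, K) = H**2/9 + 2*K/3 (w(H, K) = (H*H + 6*K)/9 = (H**2 + 6*K)/9 = H**2/9 + 2*K/3)
Y(M) = M**2/18 (Y(M) = -(-1)*(M**2/9 + (2/3)*0)/2 = -(-1)*(M**2/9 + 0)/2 = -(-1)*M**2/9/2 = -(-1)*M**2/18 = M**2/18)
r(J, s) = -1/54 (r(J, s) = -1/(9*6) = -1/9*1/6 = -1/54)
(16*r(2, Y(-3)))*10 = (16*(-1/54))*10 = -8/27*10 = -80/27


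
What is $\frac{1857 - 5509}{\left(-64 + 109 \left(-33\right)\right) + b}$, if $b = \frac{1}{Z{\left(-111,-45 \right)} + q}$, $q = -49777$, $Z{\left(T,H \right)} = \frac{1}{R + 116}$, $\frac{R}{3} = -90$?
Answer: $\frac{27994986668}{28063977753} \approx 0.99754$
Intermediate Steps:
$R = -270$ ($R = 3 \left(-90\right) = -270$)
$Z{\left(T,H \right)} = - \frac{1}{154}$ ($Z{\left(T,H \right)} = \frac{1}{-270 + 116} = \frac{1}{-154} = - \frac{1}{154}$)
$b = - \frac{154}{7665659}$ ($b = \frac{1}{- \frac{1}{154} - 49777} = \frac{1}{- \frac{7665659}{154}} = - \frac{154}{7665659} \approx -2.009 \cdot 10^{-5}$)
$\frac{1857 - 5509}{\left(-64 + 109 \left(-33\right)\right) + b} = \frac{1857 - 5509}{\left(-64 + 109 \left(-33\right)\right) - \frac{154}{7665659}} = - \frac{3652}{\left(-64 - 3597\right) - \frac{154}{7665659}} = - \frac{3652}{-3661 - \frac{154}{7665659}} = - \frac{3652}{- \frac{28063977753}{7665659}} = \left(-3652\right) \left(- \frac{7665659}{28063977753}\right) = \frac{27994986668}{28063977753}$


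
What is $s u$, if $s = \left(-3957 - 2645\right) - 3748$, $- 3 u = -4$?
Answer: $-13800$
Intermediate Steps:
$u = \frac{4}{3}$ ($u = \left(- \frac{1}{3}\right) \left(-4\right) = \frac{4}{3} \approx 1.3333$)
$s = -10350$ ($s = -6602 - 3748 = -10350$)
$s u = \left(-10350\right) \frac{4}{3} = -13800$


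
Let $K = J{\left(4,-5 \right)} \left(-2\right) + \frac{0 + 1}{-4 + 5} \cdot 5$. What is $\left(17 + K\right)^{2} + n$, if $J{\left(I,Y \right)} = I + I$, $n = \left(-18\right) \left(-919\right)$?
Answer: $16578$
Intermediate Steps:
$n = 16542$
$J{\left(I,Y \right)} = 2 I$
$K = -11$ ($K = 2 \cdot 4 \left(-2\right) + \frac{0 + 1}{-4 + 5} \cdot 5 = 8 \left(-2\right) + 1 \cdot 1^{-1} \cdot 5 = -16 + 1 \cdot 1 \cdot 5 = -16 + 1 \cdot 5 = -16 + 5 = -11$)
$\left(17 + K\right)^{2} + n = \left(17 - 11\right)^{2} + 16542 = 6^{2} + 16542 = 36 + 16542 = 16578$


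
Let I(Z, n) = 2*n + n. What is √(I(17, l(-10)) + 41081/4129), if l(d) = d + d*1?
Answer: I*√853295011/4129 ≈ 7.0746*I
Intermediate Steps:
l(d) = 2*d (l(d) = d + d = 2*d)
I(Z, n) = 3*n
√(I(17, l(-10)) + 41081/4129) = √(3*(2*(-10)) + 41081/4129) = √(3*(-20) + 41081*(1/4129)) = √(-60 + 41081/4129) = √(-206659/4129) = I*√853295011/4129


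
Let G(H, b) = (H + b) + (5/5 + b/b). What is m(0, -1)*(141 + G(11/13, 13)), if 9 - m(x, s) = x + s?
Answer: 20390/13 ≈ 1568.5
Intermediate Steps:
G(H, b) = 2 + H + b (G(H, b) = (H + b) + (5*(⅕) + 1) = (H + b) + (1 + 1) = (H + b) + 2 = 2 + H + b)
m(x, s) = 9 - s - x (m(x, s) = 9 - (x + s) = 9 - (s + x) = 9 + (-s - x) = 9 - s - x)
m(0, -1)*(141 + G(11/13, 13)) = (9 - 1*(-1) - 1*0)*(141 + (2 + 11/13 + 13)) = (9 + 1 + 0)*(141 + (2 + 11*(1/13) + 13)) = 10*(141 + (2 + 11/13 + 13)) = 10*(141 + 206/13) = 10*(2039/13) = 20390/13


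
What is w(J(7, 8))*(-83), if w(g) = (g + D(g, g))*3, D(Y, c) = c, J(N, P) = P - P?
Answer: 0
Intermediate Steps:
J(N, P) = 0
w(g) = 6*g (w(g) = (g + g)*3 = (2*g)*3 = 6*g)
w(J(7, 8))*(-83) = (6*0)*(-83) = 0*(-83) = 0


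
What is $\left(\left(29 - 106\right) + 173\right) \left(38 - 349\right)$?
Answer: $-29856$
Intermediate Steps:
$\left(\left(29 - 106\right) + 173\right) \left(38 - 349\right) = \left(\left(29 - 106\right) + 173\right) \left(-311\right) = \left(-77 + 173\right) \left(-311\right) = 96 \left(-311\right) = -29856$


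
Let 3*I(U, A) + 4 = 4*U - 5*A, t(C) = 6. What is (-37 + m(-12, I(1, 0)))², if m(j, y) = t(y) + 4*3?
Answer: 361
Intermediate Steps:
I(U, A) = -4/3 - 5*A/3 + 4*U/3 (I(U, A) = -4/3 + (4*U - 5*A)/3 = -4/3 + (-5*A + 4*U)/3 = -4/3 + (-5*A/3 + 4*U/3) = -4/3 - 5*A/3 + 4*U/3)
m(j, y) = 18 (m(j, y) = 6 + 4*3 = 6 + 12 = 18)
(-37 + m(-12, I(1, 0)))² = (-37 + 18)² = (-19)² = 361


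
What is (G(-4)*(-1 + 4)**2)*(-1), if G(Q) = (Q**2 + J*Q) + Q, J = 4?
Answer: 36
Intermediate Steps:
G(Q) = Q**2 + 5*Q (G(Q) = (Q**2 + 4*Q) + Q = Q**2 + 5*Q)
(G(-4)*(-1 + 4)**2)*(-1) = ((-4*(5 - 4))*(-1 + 4)**2)*(-1) = (-4*1*3**2)*(-1) = -4*9*(-1) = -36*(-1) = 36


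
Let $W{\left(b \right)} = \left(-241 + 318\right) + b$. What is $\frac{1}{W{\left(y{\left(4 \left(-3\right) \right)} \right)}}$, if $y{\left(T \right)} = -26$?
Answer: $\frac{1}{51} \approx 0.019608$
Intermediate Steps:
$W{\left(b \right)} = 77 + b$
$\frac{1}{W{\left(y{\left(4 \left(-3\right) \right)} \right)}} = \frac{1}{77 - 26} = \frac{1}{51}$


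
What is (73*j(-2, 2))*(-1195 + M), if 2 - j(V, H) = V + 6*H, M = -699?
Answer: 1106096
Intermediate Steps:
j(V, H) = 2 - V - 6*H (j(V, H) = 2 - (V + 6*H) = 2 + (-V - 6*H) = 2 - V - 6*H)
(73*j(-2, 2))*(-1195 + M) = (73*(2 - 1*(-2) - 6*2))*(-1195 - 699) = (73*(2 + 2 - 12))*(-1894) = (73*(-8))*(-1894) = -584*(-1894) = 1106096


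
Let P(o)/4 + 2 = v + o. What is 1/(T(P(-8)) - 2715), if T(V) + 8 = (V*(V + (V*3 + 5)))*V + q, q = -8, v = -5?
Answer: -1/848731 ≈ -1.1782e-6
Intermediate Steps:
P(o) = -28 + 4*o (P(o) = -8 + 4*(-5 + o) = -8 + (-20 + 4*o) = -28 + 4*o)
T(V) = -16 + V²*(5 + 4*V) (T(V) = -8 + ((V*(V + (V*3 + 5)))*V - 8) = -8 + ((V*(V + (3*V + 5)))*V - 8) = -8 + ((V*(V + (5 + 3*V)))*V - 8) = -8 + ((V*(5 + 4*V))*V - 8) = -8 + (V²*(5 + 4*V) - 8) = -8 + (-8 + V²*(5 + 4*V)) = -16 + V²*(5 + 4*V))
1/(T(P(-8)) - 2715) = 1/((-16 + 4*(-28 + 4*(-8))³ + 5*(-28 + 4*(-8))²) - 2715) = 1/((-16 + 4*(-28 - 32)³ + 5*(-28 - 32)²) - 2715) = 1/((-16 + 4*(-60)³ + 5*(-60)²) - 2715) = 1/((-16 + 4*(-216000) + 5*3600) - 2715) = 1/((-16 - 864000 + 18000) - 2715) = 1/(-846016 - 2715) = 1/(-848731) = -1/848731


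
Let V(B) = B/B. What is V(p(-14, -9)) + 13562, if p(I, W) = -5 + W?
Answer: 13563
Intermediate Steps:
V(B) = 1
V(p(-14, -9)) + 13562 = 1 + 13562 = 13563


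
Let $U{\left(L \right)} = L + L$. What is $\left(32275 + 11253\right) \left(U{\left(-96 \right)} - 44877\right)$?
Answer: $-1961763432$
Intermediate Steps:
$U{\left(L \right)} = 2 L$
$\left(32275 + 11253\right) \left(U{\left(-96 \right)} - 44877\right) = \left(32275 + 11253\right) \left(2 \left(-96\right) - 44877\right) = 43528 \left(-192 - 44877\right) = 43528 \left(-45069\right) = -1961763432$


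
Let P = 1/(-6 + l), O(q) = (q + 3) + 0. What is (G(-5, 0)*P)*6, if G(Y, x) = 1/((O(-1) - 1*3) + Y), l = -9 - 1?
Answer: 1/16 ≈ 0.062500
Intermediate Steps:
O(q) = 3 + q (O(q) = (3 + q) + 0 = 3 + q)
l = -10
G(Y, x) = 1/(-1 + Y) (G(Y, x) = 1/(((3 - 1) - 1*3) + Y) = 1/((2 - 3) + Y) = 1/(-1 + Y))
P = -1/16 (P = 1/(-6 - 10) = 1/(-16) = -1/16 ≈ -0.062500)
(G(-5, 0)*P)*6 = (-1/16/(-1 - 5))*6 = (-1/16/(-6))*6 = -⅙*(-1/16)*6 = (1/96)*6 = 1/16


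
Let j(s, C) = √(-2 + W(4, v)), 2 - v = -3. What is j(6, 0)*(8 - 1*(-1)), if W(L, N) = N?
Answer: 9*√3 ≈ 15.588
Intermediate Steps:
v = 5 (v = 2 - 1*(-3) = 2 + 3 = 5)
j(s, C) = √3 (j(s, C) = √(-2 + 5) = √3)
j(6, 0)*(8 - 1*(-1)) = √3*(8 - 1*(-1)) = √3*(8 + 1) = √3*9 = 9*√3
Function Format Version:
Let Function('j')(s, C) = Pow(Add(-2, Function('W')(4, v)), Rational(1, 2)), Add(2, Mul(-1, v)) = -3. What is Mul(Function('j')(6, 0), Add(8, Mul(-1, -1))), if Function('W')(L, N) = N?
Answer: Mul(9, Pow(3, Rational(1, 2))) ≈ 15.588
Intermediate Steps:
v = 5 (v = Add(2, Mul(-1, -3)) = Add(2, 3) = 5)
Function('j')(s, C) = Pow(3, Rational(1, 2)) (Function('j')(s, C) = Pow(Add(-2, 5), Rational(1, 2)) = Pow(3, Rational(1, 2)))
Mul(Function('j')(6, 0), Add(8, Mul(-1, -1))) = Mul(Pow(3, Rational(1, 2)), Add(8, Mul(-1, -1))) = Mul(Pow(3, Rational(1, 2)), Add(8, 1)) = Mul(Pow(3, Rational(1, 2)), 9) = Mul(9, Pow(3, Rational(1, 2)))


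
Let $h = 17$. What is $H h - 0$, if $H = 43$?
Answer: $731$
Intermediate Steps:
$H h - 0 = 43 \cdot 17 - 0 = 731 + \left(-2 + 2\right) = 731 + 0 = 731$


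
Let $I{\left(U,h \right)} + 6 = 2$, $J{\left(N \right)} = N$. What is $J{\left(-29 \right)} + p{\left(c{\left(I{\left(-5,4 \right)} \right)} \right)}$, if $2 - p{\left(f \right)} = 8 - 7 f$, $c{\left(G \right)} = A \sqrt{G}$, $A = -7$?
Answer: $-35 - 98 i \approx -35.0 - 98.0 i$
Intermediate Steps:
$I{\left(U,h \right)} = -4$ ($I{\left(U,h \right)} = -6 + 2 = -4$)
$c{\left(G \right)} = - 7 \sqrt{G}$
$p{\left(f \right)} = -6 + 7 f$ ($p{\left(f \right)} = 2 - \left(8 - 7 f\right) = 2 + \left(-8 + 7 f\right) = -6 + 7 f$)
$J{\left(-29 \right)} + p{\left(c{\left(I{\left(-5,4 \right)} \right)} \right)} = -29 - \left(6 - 7 \left(- 7 \sqrt{-4}\right)\right) = -29 - \left(6 - 7 \left(- 7 \cdot 2 i\right)\right) = -29 - \left(6 - 7 \left(- 14 i\right)\right) = -29 - \left(6 + 98 i\right) = -35 - 98 i$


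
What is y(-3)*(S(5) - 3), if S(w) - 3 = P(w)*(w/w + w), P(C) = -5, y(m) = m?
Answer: 90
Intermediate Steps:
S(w) = -2 - 5*w (S(w) = 3 - 5*(w/w + w) = 3 - 5*(1 + w) = 3 + (-5 - 5*w) = -2 - 5*w)
y(-3)*(S(5) - 3) = -3*((-2 - 5*5) - 3) = -3*((-2 - 25) - 3) = -3*(-27 - 3) = -3*(-30) = 90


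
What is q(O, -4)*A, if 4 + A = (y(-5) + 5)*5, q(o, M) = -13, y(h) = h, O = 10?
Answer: 52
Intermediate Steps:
A = -4 (A = -4 + (-5 + 5)*5 = -4 + 0*5 = -4 + 0 = -4)
q(O, -4)*A = -13*(-4) = 52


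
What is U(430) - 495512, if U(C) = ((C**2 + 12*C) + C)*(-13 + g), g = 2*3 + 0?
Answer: -1828942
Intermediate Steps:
g = 6 (g = 6 + 0 = 6)
U(C) = -91*C - 7*C**2 (U(C) = ((C**2 + 12*C) + C)*(-13 + 6) = (C**2 + 13*C)*(-7) = -91*C - 7*C**2)
U(430) - 495512 = -7*430*(13 + 430) - 495512 = -7*430*443 - 495512 = -1333430 - 495512 = -1828942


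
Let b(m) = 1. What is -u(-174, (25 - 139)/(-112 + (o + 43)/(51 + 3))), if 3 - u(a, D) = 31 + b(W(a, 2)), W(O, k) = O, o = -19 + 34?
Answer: 29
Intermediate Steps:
o = 15
u(a, D) = -29 (u(a, D) = 3 - (31 + 1) = 3 - 1*32 = 3 - 32 = -29)
-u(-174, (25 - 139)/(-112 + (o + 43)/(51 + 3))) = -1*(-29) = 29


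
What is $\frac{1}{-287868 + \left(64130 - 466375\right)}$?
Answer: $- \frac{1}{690113} \approx -1.449 \cdot 10^{-6}$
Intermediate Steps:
$\frac{1}{-287868 + \left(64130 - 466375\right)} = \frac{1}{-287868 - 402245} = \frac{1}{-690113} = - \frac{1}{690113}$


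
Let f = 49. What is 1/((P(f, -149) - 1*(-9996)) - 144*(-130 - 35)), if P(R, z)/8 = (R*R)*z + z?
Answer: -1/2829428 ≈ -3.5343e-7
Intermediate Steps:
P(R, z) = 8*z + 8*z*R**2 (P(R, z) = 8*((R*R)*z + z) = 8*(R**2*z + z) = 8*(z*R**2 + z) = 8*(z + z*R**2) = 8*z + 8*z*R**2)
1/((P(f, -149) - 1*(-9996)) - 144*(-130 - 35)) = 1/((8*(-149)*(1 + 49**2) - 1*(-9996)) - 144*(-130 - 35)) = 1/((8*(-149)*(1 + 2401) + 9996) - 144*(-165)) = 1/((8*(-149)*2402 + 9996) + 23760) = 1/((-2863184 + 9996) + 23760) = 1/(-2853188 + 23760) = 1/(-2829428) = -1/2829428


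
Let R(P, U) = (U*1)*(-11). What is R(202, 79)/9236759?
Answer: -11/116921 ≈ -9.4081e-5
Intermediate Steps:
R(P, U) = -11*U (R(P, U) = U*(-11) = -11*U)
R(202, 79)/9236759 = -11*79/9236759 = -869*1/9236759 = -11/116921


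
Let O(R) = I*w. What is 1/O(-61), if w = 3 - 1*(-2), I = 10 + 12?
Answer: 1/110 ≈ 0.0090909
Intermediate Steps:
I = 22
w = 5 (w = 3 + 2 = 5)
O(R) = 110 (O(R) = 22*5 = 110)
1/O(-61) = 1/110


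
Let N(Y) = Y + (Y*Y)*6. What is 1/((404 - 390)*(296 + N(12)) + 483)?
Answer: 1/16891 ≈ 5.9203e-5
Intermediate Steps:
N(Y) = Y + 6*Y² (N(Y) = Y + Y²*6 = Y + 6*Y²)
1/((404 - 390)*(296 + N(12)) + 483) = 1/((404 - 390)*(296 + 12*(1 + 6*12)) + 483) = 1/(14*(296 + 12*(1 + 72)) + 483) = 1/(14*(296 + 12*73) + 483) = 1/(14*(296 + 876) + 483) = 1/(14*1172 + 483) = 1/(16408 + 483) = 1/16891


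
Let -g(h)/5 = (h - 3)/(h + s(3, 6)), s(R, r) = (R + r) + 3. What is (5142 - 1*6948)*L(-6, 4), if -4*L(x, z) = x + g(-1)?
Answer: -20769/11 ≈ -1888.1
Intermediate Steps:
s(R, r) = 3 + R + r
g(h) = -5*(-3 + h)/(12 + h) (g(h) = -5*(h - 3)/(h + (3 + 3 + 6)) = -5*(-3 + h)/(h + 12) = -5*(-3 + h)/(12 + h))
L(x, z) = -5/11 - x/4 (L(x, z) = -(x + 5*(3 - 1*(-1))/(12 - 1))/4 = -(x + 5*(3 + 1)/11)/4 = -(x + 5*(1/11)*4)/4 = -(x + 20/11)/4 = -(20/11 + x)/4 = -5/11 - x/4)
(5142 - 1*6948)*L(-6, 4) = (5142 - 1*6948)*(-5/11 - 1/4*(-6)) = (5142 - 6948)*(-5/11 + 3/2) = -1806*23/22 = -20769/11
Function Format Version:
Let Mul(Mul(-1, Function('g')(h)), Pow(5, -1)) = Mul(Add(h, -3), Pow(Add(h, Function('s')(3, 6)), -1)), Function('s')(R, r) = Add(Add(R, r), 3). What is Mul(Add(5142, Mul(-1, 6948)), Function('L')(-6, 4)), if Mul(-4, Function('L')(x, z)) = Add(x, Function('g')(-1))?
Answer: Rational(-20769, 11) ≈ -1888.1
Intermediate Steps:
Function('s')(R, r) = Add(3, R, r)
Function('g')(h) = Mul(-5, Pow(Add(12, h), -1), Add(-3, h)) (Function('g')(h) = Mul(-5, Mul(Add(h, -3), Pow(Add(h, Add(3, 3, 6)), -1))) = Mul(-5, Mul(Add(-3, h), Pow(Add(h, 12), -1))) = Mul(-5, Mul(Add(-3, h), Pow(Add(12, h), -1))) = Mul(-5, Mul(Pow(Add(12, h), -1), Add(-3, h))) = Mul(-5, Pow(Add(12, h), -1), Add(-3, h)))
Function('L')(x, z) = Add(Rational(-5, 11), Mul(Rational(-1, 4), x)) (Function('L')(x, z) = Mul(Rational(-1, 4), Add(x, Mul(5, Pow(Add(12, -1), -1), Add(3, Mul(-1, -1))))) = Mul(Rational(-1, 4), Add(x, Mul(5, Pow(11, -1), Add(3, 1)))) = Mul(Rational(-1, 4), Add(x, Mul(5, Rational(1, 11), 4))) = Mul(Rational(-1, 4), Add(x, Rational(20, 11))) = Mul(Rational(-1, 4), Add(Rational(20, 11), x)) = Add(Rational(-5, 11), Mul(Rational(-1, 4), x)))
Mul(Add(5142, Mul(-1, 6948)), Function('L')(-6, 4)) = Mul(Add(5142, Mul(-1, 6948)), Add(Rational(-5, 11), Mul(Rational(-1, 4), -6))) = Mul(Add(5142, -6948), Add(Rational(-5, 11), Rational(3, 2))) = Mul(-1806, Rational(23, 22)) = Rational(-20769, 11)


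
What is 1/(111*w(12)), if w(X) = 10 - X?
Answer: -1/222 ≈ -0.0045045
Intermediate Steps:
1/(111*w(12)) = 1/(111*(10 - 1*12)) = 1/(111*(10 - 12)) = 1/(111*(-2)) = 1/(-222) = -1/222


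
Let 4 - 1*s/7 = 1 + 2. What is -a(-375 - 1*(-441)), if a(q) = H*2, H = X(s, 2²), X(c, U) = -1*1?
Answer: 2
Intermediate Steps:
s = 7 (s = 28 - 7*(1 + 2) = 28 - 7*3 = 28 - 21 = 7)
X(c, U) = -1
H = -1
a(q) = -2 (a(q) = -1*2 = -2)
-a(-375 - 1*(-441)) = -1*(-2) = 2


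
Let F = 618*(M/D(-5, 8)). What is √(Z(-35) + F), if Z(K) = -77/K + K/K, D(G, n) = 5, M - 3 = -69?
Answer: 2*I*√50965/5 ≈ 90.302*I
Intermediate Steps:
M = -66 (M = 3 - 69 = -66)
Z(K) = 1 - 77/K (Z(K) = -77/K + 1 = 1 - 77/K)
F = -40788/5 (F = 618*(-66/5) = -40788/5 ≈ -8157.6)
√(Z(-35) + F) = √((-77 - 35)/(-35) - 40788/5) = √(-1/35*(-112) - 40788/5) = √(16/5 - 40788/5) = √(-40772/5) = 2*I*√50965/5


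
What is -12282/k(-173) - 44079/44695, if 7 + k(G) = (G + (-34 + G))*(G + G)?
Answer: -906306051/839455105 ≈ -1.0796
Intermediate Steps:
k(G) = -7 + 2*G*(-34 + 2*G) (k(G) = -7 + (G + (-34 + G))*(G + G) = -7 + (-34 + 2*G)*(2*G) = -7 + 2*G*(-34 + 2*G))
-12282/k(-173) - 44079/44695 = -12282/(-7 - 68*(-173) + 4*(-173)²) - 44079/44695 = -12282/(-7 + 11764 + 4*29929) - 44079*1/44695 = -12282/(-7 + 11764 + 119716) - 6297/6385 = -12282/131473 - 6297/6385 = -906306051/839455105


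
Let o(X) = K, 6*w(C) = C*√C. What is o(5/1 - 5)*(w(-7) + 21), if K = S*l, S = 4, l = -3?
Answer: -252 + 14*I*√7 ≈ -252.0 + 37.041*I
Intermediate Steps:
w(C) = C^(3/2)/6 (w(C) = (C*√C)/6 = C^(3/2)/6)
K = -12 (K = 4*(-3) = -12)
o(X) = -12
o(5/1 - 5)*(w(-7) + 21) = -12*((-7)^(3/2)/6 + 21) = -12*((-7*I*√7)/6 + 21) = -12*(-7*I*√7/6 + 21) = -12*(21 - 7*I*√7/6) = -252 + 14*I*√7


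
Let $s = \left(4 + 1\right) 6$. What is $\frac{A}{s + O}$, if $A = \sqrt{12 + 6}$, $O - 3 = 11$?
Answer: $\frac{3 \sqrt{2}}{44} \approx 0.096424$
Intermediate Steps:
$O = 14$ ($O = 3 + 11 = 14$)
$A = 3 \sqrt{2}$ ($A = \sqrt{18} = 3 \sqrt{2} \approx 4.2426$)
$s = 30$ ($s = 5 \cdot 6 = 30$)
$\frac{A}{s + O} = \frac{3 \sqrt{2}}{30 + 14} = \frac{3 \sqrt{2}}{44}$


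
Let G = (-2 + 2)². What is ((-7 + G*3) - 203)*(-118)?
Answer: 24780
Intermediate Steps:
G = 0 (G = 0² = 0)
((-7 + G*3) - 203)*(-118) = ((-7 + 0*3) - 203)*(-118) = ((-7 + 0) - 203)*(-118) = (-7 - 203)*(-118) = -210*(-118) = 24780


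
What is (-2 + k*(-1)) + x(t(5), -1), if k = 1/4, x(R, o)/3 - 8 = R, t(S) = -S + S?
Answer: 87/4 ≈ 21.750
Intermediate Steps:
t(S) = 0
x(R, o) = 24 + 3*R
k = ¼ ≈ 0.25000
(-2 + k*(-1)) + x(t(5), -1) = (-2 + (¼)*(-1)) + (24 + 3*0) = (-2 - ¼) + (24 + 0) = -9/4 + 24 = 87/4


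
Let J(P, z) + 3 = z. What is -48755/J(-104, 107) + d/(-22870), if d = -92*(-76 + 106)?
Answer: -111473981/237848 ≈ -468.68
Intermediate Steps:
J(P, z) = -3 + z
d = -2760 (d = -92*30 = -2760)
-48755/J(-104, 107) + d/(-22870) = -48755/(-3 + 107) - 2760/(-22870) = -48755/104 - 2760*(-1/22870) = -48755*1/104 + 276/2287 = -48755/104 + 276/2287 = -111473981/237848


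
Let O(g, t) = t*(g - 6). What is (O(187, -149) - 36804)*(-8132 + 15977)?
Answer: -500299185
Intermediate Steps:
O(g, t) = t*(-6 + g)
(O(187, -149) - 36804)*(-8132 + 15977) = (-149*(-6 + 187) - 36804)*(-8132 + 15977) = (-149*181 - 36804)*7845 = (-26969 - 36804)*7845 = -63773*7845 = -500299185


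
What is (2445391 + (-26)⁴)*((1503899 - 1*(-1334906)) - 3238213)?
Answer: -1159228598736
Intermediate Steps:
(2445391 + (-26)⁴)*((1503899 - 1*(-1334906)) - 3238213) = (2445391 + 456976)*((1503899 + 1334906) - 3238213) = 2902367*(2838805 - 3238213) = 2902367*(-399408) = -1159228598736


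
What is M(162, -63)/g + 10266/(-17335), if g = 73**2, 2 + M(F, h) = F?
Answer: -51933914/92378215 ≈ -0.56219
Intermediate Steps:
M(F, h) = -2 + F
g = 5329
M(162, -63)/g + 10266/(-17335) = (-2 + 162)/5329 + 10266/(-17335) = 160*(1/5329) + 10266*(-1/17335) = 160/5329 - 10266/17335 = -51933914/92378215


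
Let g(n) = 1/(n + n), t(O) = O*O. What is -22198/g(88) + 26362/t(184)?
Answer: -66135109763/16928 ≈ -3.9068e+6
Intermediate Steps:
t(O) = O²
g(n) = 1/(2*n)
-22198/g(88) + 26362/t(184) = -22198/((½)/88) + 26362/(184²) = -22198/((½)*(1/88)) + 26362/33856 = -22198/1/176 + 26362*(1/33856) = -22198*176 + 13181/16928 = -3906848 + 13181/16928 = -66135109763/16928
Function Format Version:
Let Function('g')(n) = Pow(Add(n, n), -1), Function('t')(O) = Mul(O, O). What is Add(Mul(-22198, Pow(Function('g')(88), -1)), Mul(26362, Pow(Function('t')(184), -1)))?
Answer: Rational(-66135109763, 16928) ≈ -3.9068e+6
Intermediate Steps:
Function('t')(O) = Pow(O, 2)
Function('g')(n) = Mul(Rational(1, 2), Pow(n, -1)) (Function('g')(n) = Pow(Mul(2, n), -1) = Mul(Rational(1, 2), Pow(n, -1)))
Add(Mul(-22198, Pow(Function('g')(88), -1)), Mul(26362, Pow(Function('t')(184), -1))) = Add(Mul(-22198, Pow(Mul(Rational(1, 2), Pow(88, -1)), -1)), Mul(26362, Pow(Pow(184, 2), -1))) = Add(Mul(-22198, Pow(Mul(Rational(1, 2), Rational(1, 88)), -1)), Mul(26362, Pow(33856, -1))) = Add(Mul(-22198, Pow(Rational(1, 176), -1)), Mul(26362, Rational(1, 33856))) = Add(Mul(-22198, 176), Rational(13181, 16928)) = Add(-3906848, Rational(13181, 16928)) = Rational(-66135109763, 16928)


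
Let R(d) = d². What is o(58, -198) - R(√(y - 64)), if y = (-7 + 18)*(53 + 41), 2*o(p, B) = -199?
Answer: -2139/2 ≈ -1069.5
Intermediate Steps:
o(p, B) = -199/2 (o(p, B) = (½)*(-199) = -199/2)
y = 1034 (y = 11*94 = 1034)
o(58, -198) - R(√(y - 64)) = -199/2 - (√(1034 - 64))² = -199/2 - (√970)² = -199/2 - 1*970 = -199/2 - 970 = -2139/2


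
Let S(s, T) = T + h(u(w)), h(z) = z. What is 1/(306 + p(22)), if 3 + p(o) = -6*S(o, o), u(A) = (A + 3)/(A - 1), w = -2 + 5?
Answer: 1/153 ≈ 0.0065359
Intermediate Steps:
w = 3
u(A) = (3 + A)/(-1 + A)
S(s, T) = 3 + T (S(s, T) = T + (3 + 3)/(-1 + 3) = T + 6/2 = T + (½)*6 = T + 3 = 3 + T)
p(o) = -21 - 6*o (p(o) = -3 - 6*(3 + o) = -3 + (-18 - 6*o) = -21 - 6*o)
1/(306 + p(22)) = 1/(306 + (-21 - 6*22)) = 1/(306 + (-21 - 132)) = 1/(306 - 153) = 1/153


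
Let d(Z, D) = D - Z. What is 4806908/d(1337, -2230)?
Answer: -4806908/3567 ≈ -1347.6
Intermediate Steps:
4806908/d(1337, -2230) = 4806908/(-2230 - 1*1337) = 4806908/(-2230 - 1337) = 4806908/(-3567) = 4806908*(-1/3567) = -4806908/3567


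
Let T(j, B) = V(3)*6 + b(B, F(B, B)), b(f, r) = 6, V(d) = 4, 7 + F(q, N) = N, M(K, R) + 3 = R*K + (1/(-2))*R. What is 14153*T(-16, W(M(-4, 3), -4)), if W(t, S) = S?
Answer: 424590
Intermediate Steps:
M(K, R) = -3 - R/2 + K*R (M(K, R) = -3 + (R*K + (1/(-2))*R) = -3 + (K*R + (1*(-½))*R) = -3 + (K*R - R/2) = -3 + (-R/2 + K*R) = -3 - R/2 + K*R)
F(q, N) = -7 + N
T(j, B) = 30 (T(j, B) = 4*6 + 6 = 24 + 6 = 30)
14153*T(-16, W(M(-4, 3), -4)) = 14153*30 = 424590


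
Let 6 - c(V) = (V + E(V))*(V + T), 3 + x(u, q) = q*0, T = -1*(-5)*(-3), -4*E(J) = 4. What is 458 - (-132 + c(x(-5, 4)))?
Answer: 656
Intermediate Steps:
E(J) = -1 (E(J) = -¼*4 = -1)
T = -15 (T = 5*(-3) = -15)
x(u, q) = -3 (x(u, q) = -3 + q*0 = -3 + 0 = -3)
c(V) = 6 - (-1 + V)*(-15 + V) (c(V) = 6 - (V - 1)*(V - 15) = 6 - (-1 + V)*(-15 + V))
458 - (-132 + c(x(-5, 4))) = 458 - (-132 + (-9 - 1*(-3)² + 16*(-3))) = 458 - (-132 + (-9 - 1*9 - 48)) = 458 - (-132 + (-9 - 9 - 48)) = 458 - (-132 - 66) = 458 - 1*(-198) = 458 + 198 = 656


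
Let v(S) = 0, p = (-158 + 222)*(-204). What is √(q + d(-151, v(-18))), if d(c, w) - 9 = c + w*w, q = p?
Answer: I*√13198 ≈ 114.88*I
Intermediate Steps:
p = -13056 (p = 64*(-204) = -13056)
q = -13056
d(c, w) = 9 + c + w² (d(c, w) = 9 + (c + w*w) = 9 + (c + w²) = 9 + c + w²)
√(q + d(-151, v(-18))) = √(-13056 + (9 - 151 + 0²)) = √(-13056 + (9 - 151 + 0)) = √(-13056 - 142) = √(-13198) = I*√13198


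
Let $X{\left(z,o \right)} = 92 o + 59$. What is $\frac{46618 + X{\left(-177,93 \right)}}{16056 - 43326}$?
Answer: $- \frac{6137}{3030} \approx -2.0254$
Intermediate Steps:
$X{\left(z,o \right)} = 59 + 92 o$
$\frac{46618 + X{\left(-177,93 \right)}}{16056 - 43326} = \frac{46618 + \left(59 + 92 \cdot 93\right)}{16056 - 43326} = \frac{46618 + \left(59 + 8556\right)}{-27270} = \left(46618 + 8615\right) \left(- \frac{1}{27270}\right) = 55233 \left(- \frac{1}{27270}\right) = - \frac{6137}{3030}$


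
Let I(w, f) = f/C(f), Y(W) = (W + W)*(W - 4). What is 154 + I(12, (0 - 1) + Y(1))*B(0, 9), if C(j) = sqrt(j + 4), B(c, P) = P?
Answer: 154 + 21*I*sqrt(3) ≈ 154.0 + 36.373*I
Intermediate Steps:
Y(W) = 2*W*(-4 + W) (Y(W) = (2*W)*(-4 + W) = 2*W*(-4 + W))
C(j) = sqrt(4 + j)
I(w, f) = f/sqrt(4 + f) (I(w, f) = f/(sqrt(4 + f)) = f/sqrt(4 + f))
154 + I(12, (0 - 1) + Y(1))*B(0, 9) = 154 + (((0 - 1) + 2*1*(-4 + 1))/sqrt(4 + ((0 - 1) + 2*1*(-4 + 1))))*9 = 154 + ((-1 + 2*1*(-3))/sqrt(4 + (-1 + 2*1*(-3))))*9 = 154 + ((-1 - 6)/sqrt(4 + (-1 - 6)))*9 = 154 - 7/sqrt(4 - 7)*9 = 154 - (-7)*I*sqrt(3)/3*9 = 154 + (7*I*sqrt(3)/3)*9 = 154 + 21*I*sqrt(3)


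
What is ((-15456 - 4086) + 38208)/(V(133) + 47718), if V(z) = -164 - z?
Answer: 2074/5269 ≈ 0.39362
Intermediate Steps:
((-15456 - 4086) + 38208)/(V(133) + 47718) = ((-15456 - 4086) + 38208)/((-164 - 1*133) + 47718) = (-19542 + 38208)/((-164 - 133) + 47718) = 18666/(-297 + 47718) = 18666/47421 = 18666*(1/47421) = 2074/5269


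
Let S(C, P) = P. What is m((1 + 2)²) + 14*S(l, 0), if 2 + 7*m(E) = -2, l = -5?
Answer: -4/7 ≈ -0.57143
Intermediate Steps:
m(E) = -4/7 (m(E) = -2/7 + (⅐)*(-2) = -2/7 - 2/7 = -4/7)
m((1 + 2)²) + 14*S(l, 0) = -4/7 + 14*0 = -4/7 + 0 = -4/7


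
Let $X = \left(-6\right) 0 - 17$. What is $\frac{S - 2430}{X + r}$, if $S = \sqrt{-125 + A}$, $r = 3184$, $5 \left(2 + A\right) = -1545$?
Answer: $- \frac{2430}{3167} + \frac{2 i \sqrt{109}}{3167} \approx -0.76729 + 0.0065932 i$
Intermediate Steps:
$A = -311$ ($A = -2 + \frac{1}{5} \left(-1545\right) = -2 - 309 = -311$)
$X = -17$ ($X = 0 - 17 = -17$)
$S = 2 i \sqrt{109}$ ($S = \sqrt{-125 - 311} = \sqrt{-436} = 2 i \sqrt{109} \approx 20.881 i$)
$\frac{S - 2430}{X + r} = \frac{2 i \sqrt{109} - 2430}{-17 + 3184} = \frac{-2430 + 2 i \sqrt{109}}{3167} = \left(-2430 + 2 i \sqrt{109}\right) \frac{1}{3167} = - \frac{2430}{3167} + \frac{2 i \sqrt{109}}{3167}$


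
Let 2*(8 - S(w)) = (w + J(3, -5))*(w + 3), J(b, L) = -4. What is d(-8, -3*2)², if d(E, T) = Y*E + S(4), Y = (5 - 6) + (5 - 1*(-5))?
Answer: 4096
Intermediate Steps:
S(w) = 8 - (-4 + w)*(3 + w)/2 (S(w) = 8 - (w - 4)*(w + 3)/2 = 8 - (-4 + w)*(3 + w)/2)
Y = 9 (Y = -1 + (5 + 5) = -1 + 10 = 9)
d(E, T) = 8 + 9*E (d(E, T) = 9*E + (14 + (½)*4 - ½*4²) = 9*E + (14 + 2 - ½*16) = 9*E + (14 + 2 - 8) = 9*E + 8 = 8 + 9*E)
d(-8, -3*2)² = (8 + 9*(-8))² = (8 - 72)² = (-64)² = 4096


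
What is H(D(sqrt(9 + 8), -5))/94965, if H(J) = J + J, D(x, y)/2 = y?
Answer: -4/18993 ≈ -0.00021060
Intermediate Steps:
D(x, y) = 2*y
H(J) = 2*J
H(D(sqrt(9 + 8), -5))/94965 = (2*(2*(-5)))/94965 = (2*(-10))*(1/94965) = -20*1/94965 = -4/18993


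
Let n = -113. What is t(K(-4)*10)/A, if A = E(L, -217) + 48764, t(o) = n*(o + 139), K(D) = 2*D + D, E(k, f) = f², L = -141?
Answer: -2147/95853 ≈ -0.022399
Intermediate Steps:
K(D) = 3*D
t(o) = -15707 - 113*o (t(o) = -113*(o + 139) = -113*(139 + o) = -15707 - 113*o)
A = 95853 (A = (-217)² + 48764 = 47089 + 48764 = 95853)
t(K(-4)*10)/A = (-15707 - 113*3*(-4)*10)/95853 = (-15707 - (-1356)*10)*(1/95853) = (-15707 - 113*(-120))*(1/95853) = (-15707 + 13560)*(1/95853) = -2147*1/95853 = -2147/95853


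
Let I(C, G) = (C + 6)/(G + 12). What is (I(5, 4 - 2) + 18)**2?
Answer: 69169/196 ≈ 352.90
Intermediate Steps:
I(C, G) = (6 + C)/(12 + G)
(I(5, 4 - 2) + 18)**2 = ((6 + 5)/(12 + (4 - 2)) + 18)**2 = (11/(12 + 2) + 18)**2 = (11/14 + 18)**2 = (263/14)**2 = 69169/196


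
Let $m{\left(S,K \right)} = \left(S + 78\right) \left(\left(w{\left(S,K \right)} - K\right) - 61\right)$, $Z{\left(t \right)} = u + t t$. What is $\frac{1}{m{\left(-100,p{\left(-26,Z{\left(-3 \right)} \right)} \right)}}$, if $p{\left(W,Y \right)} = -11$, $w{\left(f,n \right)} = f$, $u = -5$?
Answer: $\frac{1}{3300} \approx 0.00030303$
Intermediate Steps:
$Z{\left(t \right)} = -5 + t^{2}$ ($Z{\left(t \right)} = -5 + t t = -5 + t^{2}$)
$m{\left(S,K \right)} = \left(78 + S\right) \left(-61 + S - K\right)$ ($m{\left(S,K \right)} = \left(S + 78\right) \left(\left(S - K\right) - 61\right) = \left(78 + S\right) \left(-61 + S - K\right)$)
$\frac{1}{m{\left(-100,p{\left(-26,Z{\left(-3 \right)} \right)} \right)}} = \frac{1}{-4758 + \left(-100\right)^{2} - -858 + 17 \left(-100\right) - \left(-11\right) \left(-100\right)} = \frac{1}{-4758 + 10000 + 858 - 1700 - 1100} = \frac{1}{3300}$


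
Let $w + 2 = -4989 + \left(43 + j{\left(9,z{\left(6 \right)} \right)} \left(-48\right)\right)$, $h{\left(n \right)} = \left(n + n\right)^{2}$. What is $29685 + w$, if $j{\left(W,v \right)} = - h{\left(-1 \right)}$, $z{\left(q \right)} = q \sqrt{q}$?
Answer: $24929$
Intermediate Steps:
$z{\left(q \right)} = q^{\frac{3}{2}}$
$h{\left(n \right)} = 4 n^{2}$ ($h{\left(n \right)} = \left(2 n\right)^{2} = 4 n^{2}$)
$j{\left(W,v \right)} = -4$ ($j{\left(W,v \right)} = - 4 \left(-1\right)^{2} = - 4 \cdot 1 = \left(-1\right) 4 = -4$)
$w = -4756$ ($w = -2 + \left(-4989 + \left(43 - -192\right)\right) = -2 + \left(-4989 + \left(43 + 192\right)\right) = -2 + \left(-4989 + 235\right) = -2 - 4754 = -4756$)
$29685 + w = 29685 - 4756 = 24929$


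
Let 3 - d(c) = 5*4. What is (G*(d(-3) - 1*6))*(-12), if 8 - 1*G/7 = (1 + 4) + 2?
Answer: 1932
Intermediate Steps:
d(c) = -17 (d(c) = 3 - 5*4 = 3 - 1*20 = 3 - 20 = -17)
G = 7 (G = 56 - 7*((1 + 4) + 2) = 56 - 7*(5 + 2) = 56 - 7*7 = 56 - 49 = 7)
(G*(d(-3) - 1*6))*(-12) = (7*(-17 - 1*6))*(-12) = (7*(-17 - 6))*(-12) = (7*(-23))*(-12) = -161*(-12) = 1932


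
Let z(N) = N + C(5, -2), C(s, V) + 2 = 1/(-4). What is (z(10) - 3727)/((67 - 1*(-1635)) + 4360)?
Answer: -14877/24248 ≈ -0.61353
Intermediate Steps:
C(s, V) = -9/4 (C(s, V) = -2 + 1/(-4) = -2 - 1/4 = -9/4)
z(N) = -9/4 + N (z(N) = N - 9/4 = -9/4 + N)
(z(10) - 3727)/((67 - 1*(-1635)) + 4360) = ((-9/4 + 10) - 3727)/((67 - 1*(-1635)) + 4360) = (31/4 - 3727)/((67 + 1635) + 4360) = -14877/(4*(1702 + 4360)) = -14877/4/6062 = -14877/4*1/6062 = -14877/24248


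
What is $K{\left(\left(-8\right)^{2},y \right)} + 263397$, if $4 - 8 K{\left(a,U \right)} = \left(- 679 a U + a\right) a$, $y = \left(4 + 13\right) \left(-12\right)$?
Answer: $- \frac{141314613}{2} \approx -7.0657 \cdot 10^{7}$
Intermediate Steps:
$y = -204$ ($y = 17 \left(-12\right) = -204$)
$K{\left(a,U \right)} = \frac{1}{2} - \frac{a \left(a - 679 U a\right)}{8}$ ($K{\left(a,U \right)} = \frac{1}{2} - \frac{\left(- 679 a U + a\right) a}{8} = \frac{1}{2} - \frac{\left(- 679 U a + a\right) a}{8} = \frac{1}{2} - \frac{\left(a - 679 U a\right) a}{8} = \frac{1}{2} - \frac{a \left(a - 679 U a\right)}{8}$)
$K{\left(\left(-8\right)^{2},y \right)} + 263397 = \left(\frac{1}{2} - \frac{\left(\left(-8\right)^{2}\right)^{2}}{8} + \frac{679}{8} \left(-204\right) \left(\left(-8\right)^{2}\right)^{2}\right) + 263397 = \left(\frac{1}{2} - \frac{64^{2}}{8} + \frac{679}{8} \left(-204\right) 64^{2}\right) + 263397 = \left(\frac{1}{2} - 512 + \frac{679}{8} \left(-204\right) 4096\right) + 263397 = \left(\frac{1}{2} - 512 - 70920192\right) + 263397 = - \frac{141841407}{2} + 263397 = - \frac{141314613}{2}$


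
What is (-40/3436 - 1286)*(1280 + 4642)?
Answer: -6541938648/859 ≈ -7.6158e+6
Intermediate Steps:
(-40/3436 - 1286)*(1280 + 4642) = (-40*1/3436 - 1286)*5922 = (-10/859 - 1286)*5922 = -1104684/859*5922 = -6541938648/859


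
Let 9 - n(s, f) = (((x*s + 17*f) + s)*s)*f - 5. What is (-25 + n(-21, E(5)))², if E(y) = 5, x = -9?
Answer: 705114916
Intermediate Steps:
n(s, f) = 14 - f*s*(-8*s + 17*f) (n(s, f) = 9 - ((((-9*s + 17*f) + s)*s)*f - 5) = 9 - (((-8*s + 17*f)*s)*f - 5) = 9 - ((s*(-8*s + 17*f))*f - 5) = 9 - (f*s*(-8*s + 17*f) - 5) = 9 - (-5 + f*s*(-8*s + 17*f)) = 9 + (5 - f*s*(-8*s + 17*f)) = 14 - f*s*(-8*s + 17*f))
(-25 + n(-21, E(5)))² = (-25 + (14 - 17*(-21)*5² + 8*5*(-21)²))² = (-25 + (14 - 17*(-21)*25 + 8*5*441))² = (-25 + (14 + 8925 + 17640))² = (-25 + 26579)² = 26554² = 705114916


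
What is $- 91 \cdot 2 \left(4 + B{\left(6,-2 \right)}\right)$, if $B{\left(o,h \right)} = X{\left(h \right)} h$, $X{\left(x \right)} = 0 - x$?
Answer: $0$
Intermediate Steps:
$X{\left(x \right)} = - x$
$B{\left(o,h \right)} = - h^{2}$ ($B{\left(o,h \right)} = - h h = - h^{2}$)
$- 91 \cdot 2 \left(4 + B{\left(6,-2 \right)}\right) = - 91 \cdot 2 \left(4 - \left(-2\right)^{2}\right) = - 91 \cdot 2 \left(4 - 4\right) = - 91 \cdot 2 \cdot 0 = \left(-91\right) 0 = 0$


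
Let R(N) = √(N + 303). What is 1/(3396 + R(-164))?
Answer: 3396/11532677 - √139/11532677 ≈ 0.00029345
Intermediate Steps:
R(N) = √(303 + N)
1/(3396 + R(-164)) = 1/(3396 + √(303 - 164)) = 1/(3396 + √139)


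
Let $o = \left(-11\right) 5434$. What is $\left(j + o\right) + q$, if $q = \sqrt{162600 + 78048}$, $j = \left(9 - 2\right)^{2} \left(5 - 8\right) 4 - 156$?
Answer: $-60518 + 2 \sqrt{60162} \approx -60027.0$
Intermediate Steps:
$o = -59774$
$j = -744$ ($j = 7^{2} \left(5 - 8\right) 4 - 156 = 49 \left(\left(-3\right) 4\right) - 156 = 49 \left(-12\right) - 156 = -588 - 156 = -744$)
$q = 2 \sqrt{60162}$ ($q = \sqrt{240648} = 2 \sqrt{60162} \approx 490.56$)
$\left(j + o\right) + q = \left(-744 - 59774\right) + 2 \sqrt{60162} = -60518 + 2 \sqrt{60162}$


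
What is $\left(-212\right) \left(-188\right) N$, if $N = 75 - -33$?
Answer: $4304448$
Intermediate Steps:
$N = 108$ ($N = 75 + 33 = 108$)
$\left(-212\right) \left(-188\right) N = \left(-212\right) \left(-188\right) 108 = 39856 \cdot 108 = 4304448$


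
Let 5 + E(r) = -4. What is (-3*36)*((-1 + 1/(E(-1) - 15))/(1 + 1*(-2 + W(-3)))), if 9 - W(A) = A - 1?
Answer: 75/8 ≈ 9.3750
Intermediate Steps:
E(r) = -9 (E(r) = -5 - 4 = -9)
W(A) = 10 - A (W(A) = 9 - (A - 1) = 9 - (-1 + A) = 9 + (1 - A) = 10 - A)
(-3*36)*((-1 + 1/(E(-1) - 15))/(1 + 1*(-2 + W(-3)))) = (-3*36)*((-1 + 1/(-9 - 15))/(1 + 1*(-2 + (10 - 1*(-3))))) = -108*(-1 + 1/(-24))/(1 + 1*(-2 + (10 + 3))) = -108*(-1 - 1/24)/(1 + 1*(-2 + 13)) = -(-225)/(2*(1 + 1*11)) = -(-225)/(2*(1 + 11)) = -(-225)/(2*12) = -108*(-25/288) = 75/8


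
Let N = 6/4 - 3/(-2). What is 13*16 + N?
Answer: 211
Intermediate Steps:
N = 3 (N = 6*(¼) - 3*(-½) = 3/2 + 3/2 = 3)
13*16 + N = 13*16 + 3 = 208 + 3 = 211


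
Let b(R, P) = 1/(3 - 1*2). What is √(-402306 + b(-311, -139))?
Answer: I*√402305 ≈ 634.28*I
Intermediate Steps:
b(R, P) = 1 (b(R, P) = 1/(3 - 2) = 1/1 = 1)
√(-402306 + b(-311, -139)) = √(-402306 + 1) = √(-402305) = I*√402305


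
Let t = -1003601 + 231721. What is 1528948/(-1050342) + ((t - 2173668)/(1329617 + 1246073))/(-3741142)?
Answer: -1916359720225373/1316482656011445 ≈ -1.4557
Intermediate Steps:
t = -771880
1528948/(-1050342) + ((t - 2173668)/(1329617 + 1246073))/(-3741142) = 1528948/(-1050342) + ((-771880 - 2173668)/(1329617 + 1246073))/(-3741142) = 1528948*(-1/1050342) - 2945548/2575690*(-1/3741142) = -764474/525171 - 2945548*1/2575690*(-1/3741142) = -764474/525171 - 1472774/1287845*(-1/3741142) = -764474/525171 + 736387/2409005509495 = -1916359720225373/1316482656011445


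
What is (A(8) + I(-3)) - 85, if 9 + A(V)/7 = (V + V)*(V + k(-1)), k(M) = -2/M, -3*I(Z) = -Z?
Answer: 971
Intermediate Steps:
I(Z) = Z/3 (I(Z) = -(-1)*Z/3 = Z/3)
A(V) = -63 + 14*V*(2 + V) (A(V) = -63 + 7*((V + V)*(V - 2/(-1))) = -63 + 7*((2*V)*(V - 2*(-1))) = -63 + 7*((2*V)*(V + 2)) = -63 + 7*((2*V)*(2 + V)) = -63 + 7*(2*V*(2 + V)) = -63 + 14*V*(2 + V))
(A(8) + I(-3)) - 85 = ((-63 + 14*8² + 28*8) + (⅓)*(-3)) - 85 = ((-63 + 14*64 + 224) - 1) - 85 = ((-63 + 896 + 224) - 1) - 85 = (1057 - 1) - 85 = 1056 - 85 = 971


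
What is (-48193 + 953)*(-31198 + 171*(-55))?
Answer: 1918085720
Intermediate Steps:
(-48193 + 953)*(-31198 + 171*(-55)) = -47240*(-31198 - 9405) = -47240*(-40603) = 1918085720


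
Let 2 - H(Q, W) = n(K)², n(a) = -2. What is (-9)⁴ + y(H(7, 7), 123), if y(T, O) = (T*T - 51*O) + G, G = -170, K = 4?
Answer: 122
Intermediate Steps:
H(Q, W) = -2 (H(Q, W) = 2 - 1*(-2)² = 2 - 1*4 = 2 - 4 = -2)
y(T, O) = -170 + T² - 51*O (y(T, O) = (T*T - 51*O) - 170 = (T² - 51*O) - 170 = -170 + T² - 51*O)
(-9)⁴ + y(H(7, 7), 123) = (-9)⁴ + (-170 + (-2)² - 51*123) = 6561 + (-170 + 4 - 6273) = 6561 - 6439 = 122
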